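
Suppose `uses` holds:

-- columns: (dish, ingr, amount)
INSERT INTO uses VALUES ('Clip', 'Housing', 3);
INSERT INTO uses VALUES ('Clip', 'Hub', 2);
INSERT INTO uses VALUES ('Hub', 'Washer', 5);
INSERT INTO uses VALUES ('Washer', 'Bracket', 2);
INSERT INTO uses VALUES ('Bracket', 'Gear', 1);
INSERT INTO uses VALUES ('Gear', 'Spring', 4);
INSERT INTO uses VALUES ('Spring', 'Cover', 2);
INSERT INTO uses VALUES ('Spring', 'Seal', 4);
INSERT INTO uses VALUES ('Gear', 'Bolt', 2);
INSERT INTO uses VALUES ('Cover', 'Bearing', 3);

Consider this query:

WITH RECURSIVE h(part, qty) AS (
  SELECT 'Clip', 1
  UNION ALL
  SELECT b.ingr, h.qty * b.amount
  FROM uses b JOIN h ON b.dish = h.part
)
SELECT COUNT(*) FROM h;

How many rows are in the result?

11

Base: (Clip, qty=1).
Iteration 1: components of {Clip} -> Housing = 1*3 = 3, Hub = 1*2 = 2.
Iteration 2: components of {Housing,Hub} -> Washer = 2*5 = 10.
Iteration 3: components of {Washer} -> Bracket = 10*2 = 20.
Iteration 4: components of {Bracket} -> Gear = 20*1 = 20.
Iteration 5: components of {Gear} -> Bolt = 20*2 = 40, Spring = 20*4 = 80.
Iteration 6: components of {Bolt,Spring} -> Cover = 80*2 = 160, Seal = 80*4 = 320.
Iteration 7: components of {Cover,Seal} -> Bearing = 160*3 = 480.
Iteration 8: no further components; recursion stops.
Total rows emitted: 11.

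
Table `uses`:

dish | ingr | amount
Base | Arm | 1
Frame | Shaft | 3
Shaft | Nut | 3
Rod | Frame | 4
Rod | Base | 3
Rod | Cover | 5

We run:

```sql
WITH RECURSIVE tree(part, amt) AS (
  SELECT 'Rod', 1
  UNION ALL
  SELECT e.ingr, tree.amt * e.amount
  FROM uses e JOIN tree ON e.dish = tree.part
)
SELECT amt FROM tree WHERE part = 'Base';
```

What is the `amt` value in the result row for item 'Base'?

Base: (Rod, amt=1).
Iteration 1: components of {Rod} -> Base = 1*3 = 3, Cover = 1*5 = 5, Frame = 1*4 = 4.
Iteration 2: components of {Base,Cover,Frame} -> Arm = 3*1 = 3, Shaft = 4*3 = 12.
Iteration 3: components of {Arm,Shaft} -> Nut = 12*3 = 36.
Iteration 4: no further components; recursion stops.

3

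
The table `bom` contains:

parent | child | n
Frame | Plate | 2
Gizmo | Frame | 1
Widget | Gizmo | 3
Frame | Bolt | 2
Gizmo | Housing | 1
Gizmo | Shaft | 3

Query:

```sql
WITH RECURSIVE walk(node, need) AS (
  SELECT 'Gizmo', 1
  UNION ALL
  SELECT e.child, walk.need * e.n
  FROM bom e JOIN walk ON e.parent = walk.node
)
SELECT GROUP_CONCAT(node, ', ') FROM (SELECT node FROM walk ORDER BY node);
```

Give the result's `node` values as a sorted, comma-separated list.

Bolt, Frame, Gizmo, Housing, Plate, Shaft

Base: (Gizmo, need=1).
Iteration 1: components of {Gizmo} -> Frame = 1*1 = 1, Housing = 1*1 = 1, Shaft = 1*3 = 3.
Iteration 2: components of {Frame,Housing,Shaft} -> Bolt = 1*2 = 2, Plate = 1*2 = 2.
Iteration 3: no further components; recursion stops.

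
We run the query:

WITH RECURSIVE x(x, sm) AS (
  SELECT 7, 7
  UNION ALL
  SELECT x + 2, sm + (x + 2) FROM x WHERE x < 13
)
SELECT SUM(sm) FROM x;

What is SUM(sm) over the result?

Base: x=7, sm=7.
Iteration 1: 7 < 13 holds -> x = 7 + 2 = 9, sm = 7 + 9 = 16.
Iteration 2: 9 < 13 holds -> x = 9 + 2 = 11, sm = 16 + 11 = 27.
Iteration 3: 11 < 13 holds -> x = 11 + 2 = 13, sm = 27 + 13 = 40.
Iteration 4: 13 < 13 fails; recursion stops.
SUM(sm) = 7 + 16 + 27 + 40 = 90.

90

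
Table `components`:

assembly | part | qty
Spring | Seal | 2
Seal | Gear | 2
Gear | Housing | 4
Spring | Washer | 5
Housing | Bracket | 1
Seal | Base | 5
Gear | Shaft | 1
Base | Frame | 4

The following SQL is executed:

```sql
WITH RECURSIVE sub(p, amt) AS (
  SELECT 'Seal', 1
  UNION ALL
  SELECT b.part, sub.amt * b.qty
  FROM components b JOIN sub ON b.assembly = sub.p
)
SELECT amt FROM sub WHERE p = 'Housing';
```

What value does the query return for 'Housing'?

Base: (Seal, amt=1).
Iteration 1: components of {Seal} -> Base = 1*5 = 5, Gear = 1*2 = 2.
Iteration 2: components of {Base,Gear} -> Frame = 5*4 = 20, Housing = 2*4 = 8, Shaft = 2*1 = 2.
Iteration 3: components of {Frame,Housing,Shaft} -> Bracket = 8*1 = 8.
Iteration 4: no further components; recursion stops.

8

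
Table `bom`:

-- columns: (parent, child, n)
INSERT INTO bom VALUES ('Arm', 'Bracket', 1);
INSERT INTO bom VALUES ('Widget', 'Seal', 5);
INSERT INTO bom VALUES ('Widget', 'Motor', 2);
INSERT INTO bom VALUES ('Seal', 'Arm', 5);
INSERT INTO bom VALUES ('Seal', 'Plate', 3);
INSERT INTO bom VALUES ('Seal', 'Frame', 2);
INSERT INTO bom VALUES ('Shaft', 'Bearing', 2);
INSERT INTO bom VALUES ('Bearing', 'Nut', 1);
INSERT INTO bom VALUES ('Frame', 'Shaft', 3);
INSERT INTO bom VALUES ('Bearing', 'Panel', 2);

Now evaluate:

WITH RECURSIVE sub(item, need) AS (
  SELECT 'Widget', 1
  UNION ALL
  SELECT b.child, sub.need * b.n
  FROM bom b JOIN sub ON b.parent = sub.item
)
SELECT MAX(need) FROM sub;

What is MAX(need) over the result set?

Base: (Widget, need=1).
Iteration 1: components of {Widget} -> Motor = 1*2 = 2, Seal = 1*5 = 5.
Iteration 2: components of {Motor,Seal} -> Arm = 5*5 = 25, Frame = 5*2 = 10, Plate = 5*3 = 15.
Iteration 3: components of {Arm,Frame,Plate} -> Bracket = 25*1 = 25, Shaft = 10*3 = 30.
Iteration 4: components of {Bracket,Shaft} -> Bearing = 30*2 = 60.
Iteration 5: components of {Bearing} -> Nut = 60*1 = 60, Panel = 60*2 = 120.
Iteration 6: no further components; recursion stops.
need values: 1, 5, 2, 15, 25, 10, 25, 30, 60, 60, 120; the maximum is 120.

120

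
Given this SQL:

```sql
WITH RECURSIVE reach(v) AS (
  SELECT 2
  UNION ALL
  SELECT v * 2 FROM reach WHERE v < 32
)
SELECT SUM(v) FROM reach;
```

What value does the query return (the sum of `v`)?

Base: v=2.
Iteration 1: 2 < 32 holds -> v = 2 * 2 = 4.
Iteration 2: 4 < 32 holds -> v = 4 * 2 = 8.
Iteration 3: 8 < 32 holds -> v = 8 * 2 = 16.
Iteration 4: 16 < 32 holds -> v = 16 * 2 = 32.
Iteration 5: 32 < 32 fails; recursion stops.
SUM(v) = 2 + 4 + 8 + 16 + 32 = 62.

62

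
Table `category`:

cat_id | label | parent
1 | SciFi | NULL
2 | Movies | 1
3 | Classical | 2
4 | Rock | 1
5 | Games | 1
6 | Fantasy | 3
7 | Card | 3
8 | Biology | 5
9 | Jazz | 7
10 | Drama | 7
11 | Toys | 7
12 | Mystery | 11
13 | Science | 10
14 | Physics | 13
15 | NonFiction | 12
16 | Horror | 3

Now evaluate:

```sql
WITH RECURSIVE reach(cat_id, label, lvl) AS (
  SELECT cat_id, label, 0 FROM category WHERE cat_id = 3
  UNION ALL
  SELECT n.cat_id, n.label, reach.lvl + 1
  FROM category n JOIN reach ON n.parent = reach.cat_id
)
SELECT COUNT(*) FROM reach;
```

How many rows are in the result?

11

Base: cat_id=3 (Classical) at lvl 0.
Iteration 1: rows with parent in {3} -> Fantasy (id 6, lvl 1), Card (id 7, lvl 1), Horror (id 16, lvl 1).
Iteration 2: rows with parent in {6,7,16} -> Jazz (id 9, lvl 2), Drama (id 10, lvl 2), Toys (id 11, lvl 2).
Iteration 3: rows with parent in {9,10,11} -> Mystery (id 12, lvl 3), Science (id 13, lvl 3).
Iteration 4: rows with parent in {12,13} -> Physics (id 14, lvl 4), NonFiction (id 15, lvl 4).
Iteration 5: no rows with parent in {14,15}; recursion stops.
Total rows emitted: 11.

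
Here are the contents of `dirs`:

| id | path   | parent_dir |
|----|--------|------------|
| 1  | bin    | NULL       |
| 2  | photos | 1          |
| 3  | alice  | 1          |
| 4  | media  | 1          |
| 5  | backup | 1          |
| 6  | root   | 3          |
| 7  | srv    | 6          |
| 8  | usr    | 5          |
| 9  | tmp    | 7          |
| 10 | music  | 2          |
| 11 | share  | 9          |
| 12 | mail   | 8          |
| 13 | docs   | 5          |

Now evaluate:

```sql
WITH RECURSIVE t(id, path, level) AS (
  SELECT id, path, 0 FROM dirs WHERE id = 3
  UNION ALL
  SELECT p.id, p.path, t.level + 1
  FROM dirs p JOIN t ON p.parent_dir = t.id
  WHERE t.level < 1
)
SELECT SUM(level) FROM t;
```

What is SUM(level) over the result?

1

Base: id=3 (alice) at level 0.
Iteration 1: rows with parent_dir in {3} -> root (id 6, level 1).
Iteration 2: level < 1 fails for all current rows; recursion stops.
SUM(level) = 0 + 1 = 1.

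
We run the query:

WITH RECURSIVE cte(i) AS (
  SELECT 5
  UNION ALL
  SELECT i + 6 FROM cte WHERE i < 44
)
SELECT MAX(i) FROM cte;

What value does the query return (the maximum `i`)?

47

Base: i=5.
Iteration 1: 5 < 44 holds -> i = 5 + 6 = 11.
Iteration 2: 11 < 44 holds -> i = 11 + 6 = 17.
Iteration 3: 17 < 44 holds -> i = 17 + 6 = 23.
Iteration 4: 23 < 44 holds -> i = 23 + 6 = 29.
Iteration 5: 29 < 44 holds -> i = 29 + 6 = 35.
Iteration 6: 35 < 44 holds -> i = 35 + 6 = 41.
Iteration 7: 41 < 44 holds -> i = 41 + 6 = 47.
Iteration 8: 47 < 44 fails; recursion stops.
i values: 5, 11, 17, 23, 29, 35, 41, 47; the maximum is 47.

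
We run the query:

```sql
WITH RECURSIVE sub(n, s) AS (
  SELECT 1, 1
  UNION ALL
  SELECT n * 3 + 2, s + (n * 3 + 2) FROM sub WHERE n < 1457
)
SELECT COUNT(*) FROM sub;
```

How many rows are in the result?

7

Base: n=1, s=1.
Iteration 1: 1 < 1457 holds -> n = 1 * 3 + 2 = 5, s = 1 + 5 = 6.
Iteration 2: 5 < 1457 holds -> n = 5 * 3 + 2 = 17, s = 6 + 17 = 23.
Iteration 3: 17 < 1457 holds -> n = 17 * 3 + 2 = 53, s = 23 + 53 = 76.
Iteration 4: 53 < 1457 holds -> n = 53 * 3 + 2 = 161, s = 76 + 161 = 237.
Iteration 5: 161 < 1457 holds -> n = 161 * 3 + 2 = 485, s = 237 + 485 = 722.
Iteration 6: 485 < 1457 holds -> n = 485 * 3 + 2 = 1457, s = 722 + 1457 = 2179.
Iteration 7: 1457 < 1457 fails; recursion stops.
Total rows emitted: 7.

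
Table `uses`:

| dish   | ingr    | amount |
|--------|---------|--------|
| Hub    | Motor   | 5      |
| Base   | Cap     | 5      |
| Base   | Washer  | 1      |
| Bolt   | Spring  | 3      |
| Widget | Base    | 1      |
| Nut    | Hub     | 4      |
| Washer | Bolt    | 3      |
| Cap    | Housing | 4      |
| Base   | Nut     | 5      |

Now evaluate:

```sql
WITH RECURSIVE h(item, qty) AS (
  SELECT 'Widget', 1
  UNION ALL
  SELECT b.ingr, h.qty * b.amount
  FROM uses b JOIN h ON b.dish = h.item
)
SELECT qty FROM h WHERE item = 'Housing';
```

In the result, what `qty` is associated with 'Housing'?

Base: (Widget, qty=1).
Iteration 1: components of {Widget} -> Base = 1*1 = 1.
Iteration 2: components of {Base} -> Cap = 1*5 = 5, Nut = 1*5 = 5, Washer = 1*1 = 1.
Iteration 3: components of {Cap,Nut,Washer} -> Bolt = 1*3 = 3, Housing = 5*4 = 20, Hub = 5*4 = 20.
Iteration 4: components of {Bolt,Housing,Hub} -> Motor = 20*5 = 100, Spring = 3*3 = 9.
Iteration 5: no further components; recursion stops.

20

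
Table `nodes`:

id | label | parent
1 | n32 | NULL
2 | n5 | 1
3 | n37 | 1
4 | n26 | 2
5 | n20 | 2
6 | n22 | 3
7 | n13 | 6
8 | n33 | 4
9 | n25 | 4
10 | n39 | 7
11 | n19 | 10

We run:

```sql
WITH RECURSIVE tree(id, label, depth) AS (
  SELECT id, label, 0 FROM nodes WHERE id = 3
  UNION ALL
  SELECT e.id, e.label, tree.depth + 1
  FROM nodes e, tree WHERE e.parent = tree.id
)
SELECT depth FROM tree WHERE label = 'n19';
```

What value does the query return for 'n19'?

4

Base: id=3 (n37) at depth 0.
Iteration 1: rows with parent in {3} -> n22 (id 6, depth 1).
Iteration 2: rows with parent in {6} -> n13 (id 7, depth 2).
Iteration 3: rows with parent in {7} -> n39 (id 10, depth 3).
Iteration 4: rows with parent in {10} -> n19 (id 11, depth 4).
Iteration 5: no rows with parent in {11}; recursion stops.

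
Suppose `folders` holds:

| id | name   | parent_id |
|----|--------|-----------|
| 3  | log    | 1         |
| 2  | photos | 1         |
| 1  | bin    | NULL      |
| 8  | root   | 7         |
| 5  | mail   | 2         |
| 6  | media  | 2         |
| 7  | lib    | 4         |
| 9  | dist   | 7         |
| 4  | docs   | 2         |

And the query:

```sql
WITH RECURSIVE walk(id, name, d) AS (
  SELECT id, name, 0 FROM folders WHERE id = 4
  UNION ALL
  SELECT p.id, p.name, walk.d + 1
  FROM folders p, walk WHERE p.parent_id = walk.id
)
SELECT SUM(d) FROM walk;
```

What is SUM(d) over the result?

5

Base: id=4 (docs) at d 0.
Iteration 1: rows with parent_id in {4} -> lib (id 7, d 1).
Iteration 2: rows with parent_id in {7} -> root (id 8, d 2), dist (id 9, d 2).
Iteration 3: no rows with parent_id in {8,9}; recursion stops.
SUM(d) = 0 + 1 + 2 + 2 = 5.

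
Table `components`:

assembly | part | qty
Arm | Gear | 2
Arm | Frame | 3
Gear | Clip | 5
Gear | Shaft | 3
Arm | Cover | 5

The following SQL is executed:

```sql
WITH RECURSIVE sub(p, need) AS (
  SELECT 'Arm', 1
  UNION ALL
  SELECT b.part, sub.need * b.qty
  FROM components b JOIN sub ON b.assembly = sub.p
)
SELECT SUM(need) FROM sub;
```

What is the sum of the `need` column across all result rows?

27

Base: (Arm, need=1).
Iteration 1: components of {Arm} -> Cover = 1*5 = 5, Frame = 1*3 = 3, Gear = 1*2 = 2.
Iteration 2: components of {Cover,Frame,Gear} -> Clip = 2*5 = 10, Shaft = 2*3 = 6.
Iteration 3: no further components; recursion stops.
SUM(need) = 1 + 2 + 3 + 5 + 10 + 6 = 27.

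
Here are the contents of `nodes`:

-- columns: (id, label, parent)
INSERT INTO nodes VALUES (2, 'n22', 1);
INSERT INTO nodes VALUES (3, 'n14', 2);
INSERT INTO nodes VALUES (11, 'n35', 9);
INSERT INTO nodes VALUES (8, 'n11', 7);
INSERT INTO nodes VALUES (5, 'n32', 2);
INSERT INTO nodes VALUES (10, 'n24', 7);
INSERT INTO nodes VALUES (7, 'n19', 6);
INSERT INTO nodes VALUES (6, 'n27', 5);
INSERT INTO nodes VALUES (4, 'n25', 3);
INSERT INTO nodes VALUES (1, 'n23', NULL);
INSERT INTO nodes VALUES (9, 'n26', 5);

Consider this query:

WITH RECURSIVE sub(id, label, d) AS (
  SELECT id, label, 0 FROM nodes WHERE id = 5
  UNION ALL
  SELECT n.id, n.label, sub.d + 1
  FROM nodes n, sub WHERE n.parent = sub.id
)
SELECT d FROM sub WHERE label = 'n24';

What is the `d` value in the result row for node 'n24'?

3

Base: id=5 (n32) at d 0.
Iteration 1: rows with parent in {5} -> n27 (id 6, d 1), n26 (id 9, d 1).
Iteration 2: rows with parent in {6,9} -> n19 (id 7, d 2), n35 (id 11, d 2).
Iteration 3: rows with parent in {7,11} -> n11 (id 8, d 3), n24 (id 10, d 3).
Iteration 4: no rows with parent in {8,10}; recursion stops.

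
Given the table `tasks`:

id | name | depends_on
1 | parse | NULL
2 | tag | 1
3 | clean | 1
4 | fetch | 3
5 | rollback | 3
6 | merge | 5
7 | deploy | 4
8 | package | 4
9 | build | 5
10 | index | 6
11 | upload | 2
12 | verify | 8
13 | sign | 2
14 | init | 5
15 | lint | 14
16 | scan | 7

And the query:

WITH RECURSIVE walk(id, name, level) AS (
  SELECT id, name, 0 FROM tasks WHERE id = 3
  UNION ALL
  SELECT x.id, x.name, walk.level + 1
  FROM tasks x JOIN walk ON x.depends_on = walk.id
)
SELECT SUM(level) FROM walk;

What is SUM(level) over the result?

24

Base: id=3 (clean) at level 0.
Iteration 1: rows with depends_on in {3} -> fetch (id 4, level 1), rollback (id 5, level 1).
Iteration 2: rows with depends_on in {4,5} -> merge (id 6, level 2), deploy (id 7, level 2), package (id 8, level 2), build (id 9, level 2), init (id 14, level 2).
Iteration 3: rows with depends_on in {6,7,8,9,14} -> index (id 10, level 3), verify (id 12, level 3), lint (id 15, level 3), scan (id 16, level 3).
Iteration 4: no rows with depends_on in {10,12,15,16}; recursion stops.
SUM(level) = 0 + 1 + 1 + 2 + 2 + 2 + 2 + 2 + 3 + 3 + 3 + 3 = 24.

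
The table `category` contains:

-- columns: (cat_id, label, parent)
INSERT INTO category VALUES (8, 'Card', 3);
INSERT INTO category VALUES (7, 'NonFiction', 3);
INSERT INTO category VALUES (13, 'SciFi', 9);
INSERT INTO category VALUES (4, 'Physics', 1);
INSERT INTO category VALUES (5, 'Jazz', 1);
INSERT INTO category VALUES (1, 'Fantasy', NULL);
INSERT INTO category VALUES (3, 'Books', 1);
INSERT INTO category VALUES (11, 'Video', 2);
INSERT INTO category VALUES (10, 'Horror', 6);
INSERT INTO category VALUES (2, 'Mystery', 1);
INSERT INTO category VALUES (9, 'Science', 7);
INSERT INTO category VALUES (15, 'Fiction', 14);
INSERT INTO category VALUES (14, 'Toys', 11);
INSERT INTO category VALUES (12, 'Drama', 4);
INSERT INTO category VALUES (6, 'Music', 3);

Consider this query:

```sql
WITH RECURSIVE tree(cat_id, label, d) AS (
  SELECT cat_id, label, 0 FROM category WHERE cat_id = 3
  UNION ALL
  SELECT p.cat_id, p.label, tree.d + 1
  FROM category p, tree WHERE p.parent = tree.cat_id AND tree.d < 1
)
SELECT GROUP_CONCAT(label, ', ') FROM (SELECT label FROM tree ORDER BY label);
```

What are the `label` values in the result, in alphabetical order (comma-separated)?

Base: cat_id=3 (Books) at d 0.
Iteration 1: rows with parent in {3} -> Music (id 6, d 1), NonFiction (id 7, d 1), Card (id 8, d 1).
Iteration 2: d < 1 fails for all current rows; recursion stops.

Books, Card, Music, NonFiction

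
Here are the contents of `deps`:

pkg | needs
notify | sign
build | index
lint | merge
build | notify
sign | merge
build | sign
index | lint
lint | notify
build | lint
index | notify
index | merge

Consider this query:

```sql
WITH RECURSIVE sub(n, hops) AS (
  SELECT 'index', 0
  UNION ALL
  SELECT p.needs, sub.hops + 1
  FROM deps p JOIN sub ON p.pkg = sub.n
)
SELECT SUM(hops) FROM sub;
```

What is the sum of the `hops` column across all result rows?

19

Base: (index, hops=0).
Iteration 1: edges from {index} -> (lint, hops=1), (merge, hops=1), (notify, hops=1).
Iteration 2: edges from {lint,merge,notify} -> (merge, hops=2), (notify, hops=2), (sign, hops=2).
Iteration 3: edges from {merge,notify,sign} -> (merge, hops=3), (sign, hops=3).
Iteration 4: edges from {merge,sign} -> (merge, hops=4).
Iteration 5: no outgoing edges from {merge}; recursion stops.
SUM(hops) = 0 + 1 + 1 + 1 + 2 + 2 + 2 + 3 + 3 + 4 = 19.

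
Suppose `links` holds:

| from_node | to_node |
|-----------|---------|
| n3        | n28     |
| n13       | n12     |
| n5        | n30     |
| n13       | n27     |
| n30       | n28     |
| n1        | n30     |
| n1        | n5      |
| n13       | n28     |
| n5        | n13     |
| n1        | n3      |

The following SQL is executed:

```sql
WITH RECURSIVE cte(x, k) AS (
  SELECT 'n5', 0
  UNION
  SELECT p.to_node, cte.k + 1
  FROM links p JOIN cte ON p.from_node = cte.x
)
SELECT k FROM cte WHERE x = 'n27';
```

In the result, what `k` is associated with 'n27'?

Base: (n5, k=0).
Iteration 1: edges from {n5} -> (n13, k=1), (n30, k=1).
Iteration 2: edges from {n13,n30} -> (n12, k=2), (n27, k=2), (n28, k=2). [UNION drops 1 duplicate row(s)]
Iteration 3: no outgoing edges from {n12,n27,n28}; recursion stops.

2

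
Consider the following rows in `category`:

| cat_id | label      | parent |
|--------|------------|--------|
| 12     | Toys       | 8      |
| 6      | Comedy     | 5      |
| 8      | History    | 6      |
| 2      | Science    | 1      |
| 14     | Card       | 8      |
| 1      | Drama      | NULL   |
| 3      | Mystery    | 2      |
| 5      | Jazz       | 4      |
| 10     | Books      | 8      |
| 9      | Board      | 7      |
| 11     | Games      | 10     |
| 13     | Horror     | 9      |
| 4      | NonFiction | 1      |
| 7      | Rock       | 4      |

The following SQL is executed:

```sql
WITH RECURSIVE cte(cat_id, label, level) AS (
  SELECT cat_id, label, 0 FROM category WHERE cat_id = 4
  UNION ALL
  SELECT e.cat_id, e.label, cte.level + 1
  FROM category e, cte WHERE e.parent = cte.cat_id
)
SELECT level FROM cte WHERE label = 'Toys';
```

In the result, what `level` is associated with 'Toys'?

4

Base: cat_id=4 (NonFiction) at level 0.
Iteration 1: rows with parent in {4} -> Jazz (id 5, level 1), Rock (id 7, level 1).
Iteration 2: rows with parent in {5,7} -> Comedy (id 6, level 2), Board (id 9, level 2).
Iteration 3: rows with parent in {6,9} -> History (id 8, level 3), Horror (id 13, level 3).
Iteration 4: rows with parent in {8,13} -> Books (id 10, level 4), Toys (id 12, level 4), Card (id 14, level 4).
Iteration 5: rows with parent in {10,12,14} -> Games (id 11, level 5).
Iteration 6: no rows with parent in {11}; recursion stops.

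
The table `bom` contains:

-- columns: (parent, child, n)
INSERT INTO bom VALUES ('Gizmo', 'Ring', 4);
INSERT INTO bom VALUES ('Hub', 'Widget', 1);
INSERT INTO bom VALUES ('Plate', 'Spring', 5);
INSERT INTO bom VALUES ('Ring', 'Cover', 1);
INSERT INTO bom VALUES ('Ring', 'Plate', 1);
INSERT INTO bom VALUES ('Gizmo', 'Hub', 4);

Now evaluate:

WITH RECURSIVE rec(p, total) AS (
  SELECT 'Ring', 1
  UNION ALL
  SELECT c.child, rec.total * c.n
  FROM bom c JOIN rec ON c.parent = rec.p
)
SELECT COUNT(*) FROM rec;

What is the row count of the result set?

4

Base: (Ring, total=1).
Iteration 1: components of {Ring} -> Cover = 1*1 = 1, Plate = 1*1 = 1.
Iteration 2: components of {Cover,Plate} -> Spring = 1*5 = 5.
Iteration 3: no further components; recursion stops.
Total rows emitted: 4.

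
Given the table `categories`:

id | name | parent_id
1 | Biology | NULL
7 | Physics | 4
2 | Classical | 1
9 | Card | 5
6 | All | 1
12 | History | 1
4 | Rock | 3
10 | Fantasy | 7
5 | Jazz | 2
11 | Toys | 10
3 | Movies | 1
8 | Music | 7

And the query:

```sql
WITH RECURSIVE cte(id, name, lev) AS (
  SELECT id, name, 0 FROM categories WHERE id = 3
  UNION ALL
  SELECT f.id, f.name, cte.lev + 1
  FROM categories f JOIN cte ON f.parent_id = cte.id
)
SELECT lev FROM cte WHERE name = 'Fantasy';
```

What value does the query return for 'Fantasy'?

Base: id=3 (Movies) at lev 0.
Iteration 1: rows with parent_id in {3} -> Rock (id 4, lev 1).
Iteration 2: rows with parent_id in {4} -> Physics (id 7, lev 2).
Iteration 3: rows with parent_id in {7} -> Music (id 8, lev 3), Fantasy (id 10, lev 3).
Iteration 4: rows with parent_id in {8,10} -> Toys (id 11, lev 4).
Iteration 5: no rows with parent_id in {11}; recursion stops.

3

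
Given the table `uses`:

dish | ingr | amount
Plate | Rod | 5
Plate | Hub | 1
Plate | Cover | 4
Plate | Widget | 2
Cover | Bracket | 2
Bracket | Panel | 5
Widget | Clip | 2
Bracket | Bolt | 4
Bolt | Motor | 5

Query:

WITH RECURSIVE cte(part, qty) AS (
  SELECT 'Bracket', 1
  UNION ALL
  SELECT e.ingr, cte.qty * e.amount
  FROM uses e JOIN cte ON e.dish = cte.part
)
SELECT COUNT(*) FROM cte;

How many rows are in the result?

4

Base: (Bracket, qty=1).
Iteration 1: components of {Bracket} -> Bolt = 1*4 = 4, Panel = 1*5 = 5.
Iteration 2: components of {Bolt,Panel} -> Motor = 4*5 = 20.
Iteration 3: no further components; recursion stops.
Total rows emitted: 4.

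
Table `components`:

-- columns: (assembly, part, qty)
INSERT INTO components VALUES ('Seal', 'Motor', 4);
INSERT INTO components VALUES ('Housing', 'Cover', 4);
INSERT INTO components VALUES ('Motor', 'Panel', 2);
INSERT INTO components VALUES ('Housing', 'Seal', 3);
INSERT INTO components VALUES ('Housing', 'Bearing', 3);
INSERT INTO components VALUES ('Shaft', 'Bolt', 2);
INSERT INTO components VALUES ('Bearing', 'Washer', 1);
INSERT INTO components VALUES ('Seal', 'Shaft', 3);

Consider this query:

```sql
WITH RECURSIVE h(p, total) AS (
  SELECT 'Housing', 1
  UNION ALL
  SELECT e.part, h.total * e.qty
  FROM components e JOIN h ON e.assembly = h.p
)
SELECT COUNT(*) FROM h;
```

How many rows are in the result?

9

Base: (Housing, total=1).
Iteration 1: components of {Housing} -> Bearing = 1*3 = 3, Cover = 1*4 = 4, Seal = 1*3 = 3.
Iteration 2: components of {Bearing,Cover,Seal} -> Motor = 3*4 = 12, Shaft = 3*3 = 9, Washer = 3*1 = 3.
Iteration 3: components of {Motor,Shaft,Washer} -> Bolt = 9*2 = 18, Panel = 12*2 = 24.
Iteration 4: no further components; recursion stops.
Total rows emitted: 9.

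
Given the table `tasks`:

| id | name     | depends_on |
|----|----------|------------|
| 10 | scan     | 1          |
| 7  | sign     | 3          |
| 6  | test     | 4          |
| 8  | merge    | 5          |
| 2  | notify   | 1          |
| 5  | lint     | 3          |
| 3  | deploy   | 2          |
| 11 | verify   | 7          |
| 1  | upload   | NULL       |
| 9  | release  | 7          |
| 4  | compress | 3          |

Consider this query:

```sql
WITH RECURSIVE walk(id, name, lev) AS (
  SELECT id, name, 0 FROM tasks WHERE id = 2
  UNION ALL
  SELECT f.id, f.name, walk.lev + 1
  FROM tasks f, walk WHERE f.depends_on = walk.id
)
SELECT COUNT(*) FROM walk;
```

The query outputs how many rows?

9

Base: id=2 (notify) at lev 0.
Iteration 1: rows with depends_on in {2} -> deploy (id 3, lev 1).
Iteration 2: rows with depends_on in {3} -> compress (id 4, lev 2), lint (id 5, lev 2), sign (id 7, lev 2).
Iteration 3: rows with depends_on in {4,5,7} -> test (id 6, lev 3), merge (id 8, lev 3), release (id 9, lev 3), verify (id 11, lev 3).
Iteration 4: no rows with depends_on in {6,8,9,11}; recursion stops.
Total rows emitted: 9.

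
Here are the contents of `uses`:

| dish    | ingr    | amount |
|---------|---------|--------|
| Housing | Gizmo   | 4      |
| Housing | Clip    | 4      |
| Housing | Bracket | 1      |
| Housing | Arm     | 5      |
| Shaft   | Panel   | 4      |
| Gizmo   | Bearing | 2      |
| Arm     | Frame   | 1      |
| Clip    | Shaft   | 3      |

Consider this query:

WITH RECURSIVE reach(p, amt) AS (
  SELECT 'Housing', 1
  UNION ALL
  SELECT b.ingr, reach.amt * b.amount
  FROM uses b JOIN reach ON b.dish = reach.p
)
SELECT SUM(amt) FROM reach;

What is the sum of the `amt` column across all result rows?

88

Base: (Housing, amt=1).
Iteration 1: components of {Housing} -> Arm = 1*5 = 5, Bracket = 1*1 = 1, Clip = 1*4 = 4, Gizmo = 1*4 = 4.
Iteration 2: components of {Arm,Bracket,Clip,Gizmo} -> Bearing = 4*2 = 8, Frame = 5*1 = 5, Shaft = 4*3 = 12.
Iteration 3: components of {Bearing,Frame,Shaft} -> Panel = 12*4 = 48.
Iteration 4: no further components; recursion stops.
SUM(amt) = 1 + 5 + 1 + 4 + 4 + 5 + 8 + 12 + 48 = 88.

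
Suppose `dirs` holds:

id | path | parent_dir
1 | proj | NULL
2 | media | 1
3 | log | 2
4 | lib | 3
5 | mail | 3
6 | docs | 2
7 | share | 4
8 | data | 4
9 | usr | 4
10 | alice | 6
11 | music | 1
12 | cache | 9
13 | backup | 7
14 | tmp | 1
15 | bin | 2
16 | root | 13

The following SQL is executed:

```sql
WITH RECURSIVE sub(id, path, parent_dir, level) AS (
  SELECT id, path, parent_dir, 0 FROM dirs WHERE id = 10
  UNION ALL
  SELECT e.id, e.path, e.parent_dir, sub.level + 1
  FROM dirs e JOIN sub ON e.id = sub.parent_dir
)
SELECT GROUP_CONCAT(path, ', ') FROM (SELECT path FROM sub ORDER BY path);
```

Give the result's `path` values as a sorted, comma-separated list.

Base: id=10 (alice), parent_dir=6, level 0.
Iteration 1: join on id=6 -> docs (id 6, parent_dir=2, level 1).
Iteration 2: join on id=2 -> media (id 2, parent_dir=1, level 2).
Iteration 3: join on id=1 -> proj (id 1, parent_dir=NULL, level 3).
Iteration 4: parent_dir is NULL; no match; recursion stops.

alice, docs, media, proj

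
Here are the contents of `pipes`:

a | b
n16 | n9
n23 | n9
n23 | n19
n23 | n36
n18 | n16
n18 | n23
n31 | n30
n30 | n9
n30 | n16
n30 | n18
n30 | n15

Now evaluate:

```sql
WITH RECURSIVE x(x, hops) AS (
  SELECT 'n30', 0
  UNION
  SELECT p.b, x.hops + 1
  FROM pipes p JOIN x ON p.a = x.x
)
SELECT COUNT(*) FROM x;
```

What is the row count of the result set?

Base: (n30, hops=0).
Iteration 1: edges from {n30} -> (n15, hops=1), (n16, hops=1), (n18, hops=1), (n9, hops=1).
Iteration 2: edges from {n15,n16,n18,n9} -> (n16, hops=2), (n23, hops=2), (n9, hops=2).
Iteration 3: edges from {n16,n23,n9} -> (n19, hops=3), (n36, hops=3), (n9, hops=3). [UNION drops 1 duplicate row(s)]
Iteration 4: no outgoing edges from {n19,n36,n9}; recursion stops.
Total rows emitted: 11.

11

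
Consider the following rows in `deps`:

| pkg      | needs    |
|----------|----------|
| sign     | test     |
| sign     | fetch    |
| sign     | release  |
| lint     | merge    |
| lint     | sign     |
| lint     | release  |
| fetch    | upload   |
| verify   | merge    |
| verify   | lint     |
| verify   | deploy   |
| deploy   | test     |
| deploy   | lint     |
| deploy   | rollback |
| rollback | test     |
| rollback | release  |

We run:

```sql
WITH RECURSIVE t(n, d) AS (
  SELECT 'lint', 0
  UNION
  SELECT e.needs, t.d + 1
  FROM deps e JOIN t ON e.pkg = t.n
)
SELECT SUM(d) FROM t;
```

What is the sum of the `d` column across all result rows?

Base: (lint, d=0).
Iteration 1: edges from {lint} -> (merge, d=1), (release, d=1), (sign, d=1).
Iteration 2: edges from {merge,release,sign} -> (fetch, d=2), (release, d=2), (test, d=2).
Iteration 3: edges from {fetch,release,test} -> (upload, d=3).
Iteration 4: no outgoing edges from {upload}; recursion stops.
SUM(d) = 0 + 1 + 1 + 1 + 2 + 2 + 2 + 3 = 12.

12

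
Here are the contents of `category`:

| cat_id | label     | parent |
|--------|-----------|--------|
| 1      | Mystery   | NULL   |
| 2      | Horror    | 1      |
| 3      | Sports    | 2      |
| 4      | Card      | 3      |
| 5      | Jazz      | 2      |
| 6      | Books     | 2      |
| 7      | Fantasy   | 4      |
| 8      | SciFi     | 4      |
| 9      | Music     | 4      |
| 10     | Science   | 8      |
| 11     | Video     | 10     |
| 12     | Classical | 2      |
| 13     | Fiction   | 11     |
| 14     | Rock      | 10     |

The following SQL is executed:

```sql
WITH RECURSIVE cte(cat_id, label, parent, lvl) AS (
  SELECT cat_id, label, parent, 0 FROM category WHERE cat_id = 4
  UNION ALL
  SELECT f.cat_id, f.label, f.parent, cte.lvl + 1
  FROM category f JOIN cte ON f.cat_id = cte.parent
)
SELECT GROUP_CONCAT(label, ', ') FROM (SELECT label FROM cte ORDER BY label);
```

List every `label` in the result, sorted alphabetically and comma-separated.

Card, Horror, Mystery, Sports

Base: cat_id=4 (Card), parent=3, lvl 0.
Iteration 1: join on cat_id=3 -> Sports (id 3, parent=2, lvl 1).
Iteration 2: join on cat_id=2 -> Horror (id 2, parent=1, lvl 2).
Iteration 3: join on cat_id=1 -> Mystery (id 1, parent=NULL, lvl 3).
Iteration 4: parent is NULL; no match; recursion stops.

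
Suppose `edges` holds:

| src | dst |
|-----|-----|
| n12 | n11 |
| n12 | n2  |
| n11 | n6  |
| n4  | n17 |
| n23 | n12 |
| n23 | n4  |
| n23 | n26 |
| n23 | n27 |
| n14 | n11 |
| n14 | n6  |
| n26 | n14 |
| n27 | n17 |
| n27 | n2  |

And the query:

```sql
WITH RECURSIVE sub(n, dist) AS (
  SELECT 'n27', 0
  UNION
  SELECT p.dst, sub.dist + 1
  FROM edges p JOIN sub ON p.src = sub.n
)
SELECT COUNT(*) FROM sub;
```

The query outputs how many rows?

3

Base: (n27, dist=0).
Iteration 1: edges from {n27} -> (n17, dist=1), (n2, dist=1).
Iteration 2: no outgoing edges from {n17,n2}; recursion stops.
Total rows emitted: 3.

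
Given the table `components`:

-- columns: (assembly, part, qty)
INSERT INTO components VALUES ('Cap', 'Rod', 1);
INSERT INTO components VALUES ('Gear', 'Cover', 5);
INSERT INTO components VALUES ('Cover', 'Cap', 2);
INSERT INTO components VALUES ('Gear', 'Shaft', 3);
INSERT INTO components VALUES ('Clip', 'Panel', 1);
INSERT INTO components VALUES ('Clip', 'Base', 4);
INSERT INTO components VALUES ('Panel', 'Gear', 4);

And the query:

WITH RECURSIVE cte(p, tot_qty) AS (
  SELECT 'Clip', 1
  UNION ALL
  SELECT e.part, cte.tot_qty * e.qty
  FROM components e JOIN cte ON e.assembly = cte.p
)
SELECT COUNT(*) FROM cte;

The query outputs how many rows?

8

Base: (Clip, tot_qty=1).
Iteration 1: components of {Clip} -> Base = 1*4 = 4, Panel = 1*1 = 1.
Iteration 2: components of {Base,Panel} -> Gear = 1*4 = 4.
Iteration 3: components of {Gear} -> Cover = 4*5 = 20, Shaft = 4*3 = 12.
Iteration 4: components of {Cover,Shaft} -> Cap = 20*2 = 40.
Iteration 5: components of {Cap} -> Rod = 40*1 = 40.
Iteration 6: no further components; recursion stops.
Total rows emitted: 8.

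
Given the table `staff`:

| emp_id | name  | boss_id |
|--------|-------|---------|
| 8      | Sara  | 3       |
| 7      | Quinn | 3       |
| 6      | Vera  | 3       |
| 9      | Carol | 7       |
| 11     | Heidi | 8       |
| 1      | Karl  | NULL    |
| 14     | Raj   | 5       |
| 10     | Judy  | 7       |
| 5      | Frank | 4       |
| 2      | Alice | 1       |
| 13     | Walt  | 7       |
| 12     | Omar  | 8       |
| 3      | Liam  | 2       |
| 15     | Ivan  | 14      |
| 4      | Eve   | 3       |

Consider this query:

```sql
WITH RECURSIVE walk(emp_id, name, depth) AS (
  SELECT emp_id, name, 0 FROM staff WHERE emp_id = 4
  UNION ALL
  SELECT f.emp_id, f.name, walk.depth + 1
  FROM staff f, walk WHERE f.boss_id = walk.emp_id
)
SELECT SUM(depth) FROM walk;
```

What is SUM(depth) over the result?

Base: emp_id=4 (Eve) at depth 0.
Iteration 1: rows with boss_id in {4} -> Frank (id 5, depth 1).
Iteration 2: rows with boss_id in {5} -> Raj (id 14, depth 2).
Iteration 3: rows with boss_id in {14} -> Ivan (id 15, depth 3).
Iteration 4: no rows with boss_id in {15}; recursion stops.
SUM(depth) = 0 + 1 + 2 + 3 = 6.

6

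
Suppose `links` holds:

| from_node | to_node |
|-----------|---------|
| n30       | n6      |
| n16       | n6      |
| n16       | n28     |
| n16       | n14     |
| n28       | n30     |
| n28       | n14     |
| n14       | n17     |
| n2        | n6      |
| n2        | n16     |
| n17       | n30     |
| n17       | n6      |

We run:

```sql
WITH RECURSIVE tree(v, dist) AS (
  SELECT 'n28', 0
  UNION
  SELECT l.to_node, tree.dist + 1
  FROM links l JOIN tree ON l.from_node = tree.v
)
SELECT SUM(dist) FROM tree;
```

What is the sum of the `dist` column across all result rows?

Base: (n28, dist=0).
Iteration 1: edges from {n28} -> (n14, dist=1), (n30, dist=1).
Iteration 2: edges from {n14,n30} -> (n17, dist=2), (n6, dist=2).
Iteration 3: edges from {n17,n6} -> (n30, dist=3), (n6, dist=3).
Iteration 4: edges from {n30,n6} -> (n6, dist=4).
Iteration 5: no outgoing edges from {n6}; recursion stops.
SUM(dist) = 0 + 1 + 1 + 2 + 2 + 3 + 3 + 4 = 16.

16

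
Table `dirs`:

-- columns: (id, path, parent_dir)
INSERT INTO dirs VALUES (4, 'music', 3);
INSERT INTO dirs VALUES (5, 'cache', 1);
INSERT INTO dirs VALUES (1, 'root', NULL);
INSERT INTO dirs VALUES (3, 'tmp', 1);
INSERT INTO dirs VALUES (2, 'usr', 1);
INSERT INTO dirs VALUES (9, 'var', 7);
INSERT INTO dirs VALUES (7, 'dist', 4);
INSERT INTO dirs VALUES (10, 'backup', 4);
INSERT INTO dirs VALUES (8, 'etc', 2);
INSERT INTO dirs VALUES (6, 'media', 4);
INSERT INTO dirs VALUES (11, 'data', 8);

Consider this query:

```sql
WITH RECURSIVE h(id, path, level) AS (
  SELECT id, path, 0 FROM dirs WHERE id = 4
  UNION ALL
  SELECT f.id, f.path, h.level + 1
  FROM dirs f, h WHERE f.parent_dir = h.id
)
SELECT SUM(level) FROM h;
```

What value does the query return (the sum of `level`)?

Base: id=4 (music) at level 0.
Iteration 1: rows with parent_dir in {4} -> media (id 6, level 1), dist (id 7, level 1), backup (id 10, level 1).
Iteration 2: rows with parent_dir in {6,7,10} -> var (id 9, level 2).
Iteration 3: no rows with parent_dir in {9}; recursion stops.
SUM(level) = 0 + 1 + 1 + 1 + 2 = 5.

5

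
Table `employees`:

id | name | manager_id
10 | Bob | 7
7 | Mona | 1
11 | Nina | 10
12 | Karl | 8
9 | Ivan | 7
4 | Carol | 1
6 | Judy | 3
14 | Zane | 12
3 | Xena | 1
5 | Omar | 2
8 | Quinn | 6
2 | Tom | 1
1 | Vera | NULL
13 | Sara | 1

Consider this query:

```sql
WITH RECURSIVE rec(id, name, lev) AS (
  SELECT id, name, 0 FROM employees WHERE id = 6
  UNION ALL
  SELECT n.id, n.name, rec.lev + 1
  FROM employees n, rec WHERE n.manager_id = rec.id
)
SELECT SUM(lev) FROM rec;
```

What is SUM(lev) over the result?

6

Base: id=6 (Judy) at lev 0.
Iteration 1: rows with manager_id in {6} -> Quinn (id 8, lev 1).
Iteration 2: rows with manager_id in {8} -> Karl (id 12, lev 2).
Iteration 3: rows with manager_id in {12} -> Zane (id 14, lev 3).
Iteration 4: no rows with manager_id in {14}; recursion stops.
SUM(lev) = 0 + 1 + 2 + 3 = 6.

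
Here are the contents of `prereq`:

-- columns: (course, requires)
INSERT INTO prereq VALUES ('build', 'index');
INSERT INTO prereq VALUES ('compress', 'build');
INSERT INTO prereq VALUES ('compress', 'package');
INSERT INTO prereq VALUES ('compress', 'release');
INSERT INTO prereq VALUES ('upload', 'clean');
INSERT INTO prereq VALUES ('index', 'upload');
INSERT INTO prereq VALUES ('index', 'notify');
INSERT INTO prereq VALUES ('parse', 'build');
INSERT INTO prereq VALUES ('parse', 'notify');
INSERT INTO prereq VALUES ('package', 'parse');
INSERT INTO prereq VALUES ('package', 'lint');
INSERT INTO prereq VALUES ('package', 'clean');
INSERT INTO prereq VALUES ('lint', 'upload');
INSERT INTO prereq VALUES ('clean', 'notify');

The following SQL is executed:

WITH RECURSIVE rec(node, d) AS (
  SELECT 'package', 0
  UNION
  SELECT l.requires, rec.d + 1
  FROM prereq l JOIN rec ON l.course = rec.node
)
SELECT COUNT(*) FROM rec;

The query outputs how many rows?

Base: (package, d=0).
Iteration 1: edges from {package} -> (clean, d=1), (lint, d=1), (parse, d=1).
Iteration 2: edges from {clean,lint,parse} -> (build, d=2), (notify, d=2), (upload, d=2). [UNION drops 1 duplicate row(s)]
Iteration 3: edges from {build,notify,upload} -> (clean, d=3), (index, d=3).
Iteration 4: edges from {clean,index} -> (notify, d=4), (upload, d=4). [UNION drops 1 duplicate row(s)]
Iteration 5: edges from {notify,upload} -> (clean, d=5).
Iteration 6: edges from {clean} -> (notify, d=6).
Iteration 7: no outgoing edges from {notify}; recursion stops.
Total rows emitted: 13.

13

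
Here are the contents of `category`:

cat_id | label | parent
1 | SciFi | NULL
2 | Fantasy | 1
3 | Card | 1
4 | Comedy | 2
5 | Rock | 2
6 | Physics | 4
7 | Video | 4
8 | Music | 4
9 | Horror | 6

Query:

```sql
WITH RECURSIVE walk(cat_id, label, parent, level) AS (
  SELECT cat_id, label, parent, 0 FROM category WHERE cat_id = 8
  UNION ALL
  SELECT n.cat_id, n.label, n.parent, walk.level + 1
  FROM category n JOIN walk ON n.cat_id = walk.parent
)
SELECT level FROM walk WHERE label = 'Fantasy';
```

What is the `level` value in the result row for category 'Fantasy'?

2

Base: cat_id=8 (Music), parent=4, level 0.
Iteration 1: join on cat_id=4 -> Comedy (id 4, parent=2, level 1).
Iteration 2: join on cat_id=2 -> Fantasy (id 2, parent=1, level 2).
Iteration 3: join on cat_id=1 -> SciFi (id 1, parent=NULL, level 3).
Iteration 4: parent is NULL; no match; recursion stops.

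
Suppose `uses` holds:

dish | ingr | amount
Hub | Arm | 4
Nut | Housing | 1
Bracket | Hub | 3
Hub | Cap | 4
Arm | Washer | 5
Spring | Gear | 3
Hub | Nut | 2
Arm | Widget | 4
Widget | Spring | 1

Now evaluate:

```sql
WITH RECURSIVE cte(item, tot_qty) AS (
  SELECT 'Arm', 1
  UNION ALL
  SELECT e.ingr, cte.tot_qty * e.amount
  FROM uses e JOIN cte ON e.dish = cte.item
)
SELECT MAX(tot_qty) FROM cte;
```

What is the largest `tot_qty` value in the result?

12

Base: (Arm, tot_qty=1).
Iteration 1: components of {Arm} -> Washer = 1*5 = 5, Widget = 1*4 = 4.
Iteration 2: components of {Washer,Widget} -> Spring = 4*1 = 4.
Iteration 3: components of {Spring} -> Gear = 4*3 = 12.
Iteration 4: no further components; recursion stops.
tot_qty values: 1, 4, 5, 4, 12; the maximum is 12.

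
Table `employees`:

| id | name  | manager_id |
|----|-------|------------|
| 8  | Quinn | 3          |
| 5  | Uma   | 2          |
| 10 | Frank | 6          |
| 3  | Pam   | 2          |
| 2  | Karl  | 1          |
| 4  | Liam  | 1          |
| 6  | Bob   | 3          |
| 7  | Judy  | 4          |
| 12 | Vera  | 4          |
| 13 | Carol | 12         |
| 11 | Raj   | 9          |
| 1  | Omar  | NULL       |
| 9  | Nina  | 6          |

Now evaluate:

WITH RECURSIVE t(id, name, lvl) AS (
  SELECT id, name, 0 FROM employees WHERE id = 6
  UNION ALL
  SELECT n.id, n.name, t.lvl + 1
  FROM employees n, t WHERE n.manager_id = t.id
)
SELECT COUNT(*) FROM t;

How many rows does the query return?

4

Base: id=6 (Bob) at lvl 0.
Iteration 1: rows with manager_id in {6} -> Nina (id 9, lvl 1), Frank (id 10, lvl 1).
Iteration 2: rows with manager_id in {9,10} -> Raj (id 11, lvl 2).
Iteration 3: no rows with manager_id in {11}; recursion stops.
Total rows emitted: 4.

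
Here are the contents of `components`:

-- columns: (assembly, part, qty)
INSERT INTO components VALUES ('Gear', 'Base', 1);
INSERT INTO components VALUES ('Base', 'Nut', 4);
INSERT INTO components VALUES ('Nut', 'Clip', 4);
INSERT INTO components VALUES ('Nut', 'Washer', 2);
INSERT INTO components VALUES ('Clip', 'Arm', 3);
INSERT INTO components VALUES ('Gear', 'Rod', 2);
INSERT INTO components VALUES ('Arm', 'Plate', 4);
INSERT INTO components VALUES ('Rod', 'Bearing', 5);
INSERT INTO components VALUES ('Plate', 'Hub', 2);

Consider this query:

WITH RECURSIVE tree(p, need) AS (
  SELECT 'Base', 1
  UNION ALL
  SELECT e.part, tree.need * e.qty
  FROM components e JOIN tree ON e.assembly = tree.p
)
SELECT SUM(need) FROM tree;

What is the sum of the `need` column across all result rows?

Base: (Base, need=1).
Iteration 1: components of {Base} -> Nut = 1*4 = 4.
Iteration 2: components of {Nut} -> Clip = 4*4 = 16, Washer = 4*2 = 8.
Iteration 3: components of {Clip,Washer} -> Arm = 16*3 = 48.
Iteration 4: components of {Arm} -> Plate = 48*4 = 192.
Iteration 5: components of {Plate} -> Hub = 192*2 = 384.
Iteration 6: no further components; recursion stops.
SUM(need) = 1 + 4 + 16 + 8 + 48 + 192 + 384 = 653.

653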